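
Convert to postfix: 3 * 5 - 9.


Left to right (same or higher precedence on left)
Postfix: 3 5 * 9 -


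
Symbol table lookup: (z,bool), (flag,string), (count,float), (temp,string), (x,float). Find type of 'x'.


Lookup 'x' → type float


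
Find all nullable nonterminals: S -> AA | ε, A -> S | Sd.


A nonterminal is nullable iff some alternative derives ε (directly, or every symbol in it is nullable)
Nullable: {A, S}


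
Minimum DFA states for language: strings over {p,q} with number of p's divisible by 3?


Track (count of p) mod 3: states 0..2, accept at 0
Minimal DFA: 3 states


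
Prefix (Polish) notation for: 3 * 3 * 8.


left-to-right (same/higher precedence on left): tree is (* (* 3 3) 8)
Prefix: * * 3 3 8


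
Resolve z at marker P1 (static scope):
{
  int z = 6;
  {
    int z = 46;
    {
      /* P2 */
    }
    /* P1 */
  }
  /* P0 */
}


z declared in the same block as P1
z = 46


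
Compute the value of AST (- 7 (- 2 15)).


Evaluate inner: (- 2 15) = -13
Evaluate root: (- 7 -13) = 20
Result: 20


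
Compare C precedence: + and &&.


'+' is additive (level 9); '&&' is logical AND (level 2)
Higher level binds tighter
'+' has higher precedence than '&&'


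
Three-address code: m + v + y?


Break into single-operator statements:
t1 = m + v
t2 = t1 + y


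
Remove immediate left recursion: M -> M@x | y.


Left-recursive alternatives: M@x; non-recursive: y
Introduce M': M -> yM', M' -> @xM' | ε


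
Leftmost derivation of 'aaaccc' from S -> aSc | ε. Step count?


Derivation: S => aSc => aaScc => aaaSccc => aaaccc
Steps: 4


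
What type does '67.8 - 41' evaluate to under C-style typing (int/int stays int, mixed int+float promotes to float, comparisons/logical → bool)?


Operand types: float - int
Rule: mixed int/float promotes to float; int/int stays int
Result type: float


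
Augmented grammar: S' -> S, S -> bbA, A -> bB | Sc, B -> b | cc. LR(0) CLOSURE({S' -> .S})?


Start: S' -> .S
For each item with dot before a nonterminal B, add B -> .γ for every B-production
Closure: [S' -> .S, S -> .bbA]


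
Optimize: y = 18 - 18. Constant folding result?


18 - 18 = 0 at compile time
Optimized: y = 0


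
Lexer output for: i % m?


Scan left to right, longest-match per lexeme
Tokens: ID(i), OP(%), ID(m)


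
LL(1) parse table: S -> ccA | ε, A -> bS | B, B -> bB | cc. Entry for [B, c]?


For [B, c]: 'c' ∈ FIRST(cc)
Entry: B -> cc


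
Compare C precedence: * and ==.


'*' is multiplicative (level 10); '==' is equality (level 6)
Higher level binds tighter
'*' has higher precedence than '=='


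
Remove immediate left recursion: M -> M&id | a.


Left-recursive alternatives: M&id; non-recursive: a
Introduce M': M -> aM', M' -> &idM' | ε


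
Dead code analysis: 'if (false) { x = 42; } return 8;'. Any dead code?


condition is constant false, so the whole block is unreachable
Dead: 'if (false) { x = 42; }'


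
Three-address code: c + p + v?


Break into single-operator statements:
t1 = c + p
t2 = t1 + v


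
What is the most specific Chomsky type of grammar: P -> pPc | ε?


Single nonterminal LHS, but p^n c^n is not regular
Classification: Type 2 (Context-Free)


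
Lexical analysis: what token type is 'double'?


Pattern: reserved word
Type: KEYWORD


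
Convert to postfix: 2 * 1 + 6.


Left to right (same or higher precedence on left)
Postfix: 2 1 * 6 +


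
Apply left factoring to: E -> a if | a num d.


Common prefix: 'a'
Factored: E -> a E', E' -> if | num d


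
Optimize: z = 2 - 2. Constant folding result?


2 - 2 = 0 at compile time
Optimized: z = 0


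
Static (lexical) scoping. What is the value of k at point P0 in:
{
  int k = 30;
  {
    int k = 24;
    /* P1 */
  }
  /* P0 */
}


k declared in the same block as P0
k = 30


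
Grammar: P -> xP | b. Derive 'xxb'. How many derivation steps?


Derivation: P => xP => xxP => xxb
Steps: 3


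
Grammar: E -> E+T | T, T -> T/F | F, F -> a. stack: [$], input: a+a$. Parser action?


no handle on stack; shift 'a'
Action: shift


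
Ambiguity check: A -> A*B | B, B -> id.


precedence layered via separate nonterminal B: deterministic
Unambiguous


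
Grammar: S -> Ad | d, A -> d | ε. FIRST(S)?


Per alternative of S: FIRST(Ad) = {d}; FIRST(d) = {d}
FIRST(S) = {d}


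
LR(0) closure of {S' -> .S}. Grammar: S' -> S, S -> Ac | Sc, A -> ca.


Start: S' -> .S
For each item with dot before a nonterminal B, add B -> .γ for every B-production
Closure: [S' -> .S, S -> .Ac, S -> .Sc, A -> .ca]


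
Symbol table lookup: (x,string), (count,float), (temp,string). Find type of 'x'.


Lookup 'x' → type string


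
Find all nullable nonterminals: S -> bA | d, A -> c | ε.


A nonterminal is nullable iff some alternative derives ε (directly, or every symbol in it is nullable)
Nullable: {A}


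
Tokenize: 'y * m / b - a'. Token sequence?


Scan left to right, longest-match per lexeme
Tokens: ID(y), OP(*), ID(m), OP(/), ID(b), OP(-), ID(a)


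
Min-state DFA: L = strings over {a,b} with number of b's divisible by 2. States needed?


Track (count of b) mod 2: states 0..1, accept at 0
Minimal DFA: 2 states


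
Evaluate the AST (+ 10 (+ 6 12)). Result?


Evaluate inner: (+ 6 12) = 18
Evaluate root: (+ 10 18) = 28
Result: 28


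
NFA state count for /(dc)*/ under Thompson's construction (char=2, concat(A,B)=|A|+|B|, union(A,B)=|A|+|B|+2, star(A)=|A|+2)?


Syntax tree has 2 char leaf(s), 0 union(s), 1 star(s)
chars contribute 2×2 = 4; each union adds +2; each star adds +2
Total: 4 + 0 + 2 = 6 states


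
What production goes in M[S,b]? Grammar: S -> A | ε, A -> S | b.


For [S, b]: 'b' ∈ FIRST(A)
Entry: S -> A


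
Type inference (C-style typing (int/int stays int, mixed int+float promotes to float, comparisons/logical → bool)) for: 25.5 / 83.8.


Operand types: float / float
Rule: mixed int/float promotes to float; int/int stays int
Result type: float


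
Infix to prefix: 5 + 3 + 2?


left-to-right (same/higher precedence on left): tree is (+ (+ 5 3) 2)
Prefix: + + 5 3 2


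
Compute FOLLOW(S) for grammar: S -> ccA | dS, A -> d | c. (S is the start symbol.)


$ ∈ FOLLOW(S). For each A -> αBβ: add FIRST(β)\{ε} to FOLLOW(B); if β nullable, add FOLLOW(A).
FOLLOW(S) = {$}


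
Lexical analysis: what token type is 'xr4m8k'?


Pattern: letter/underscore followed by alphanumerics, not a keyword
Type: IDENTIFIER


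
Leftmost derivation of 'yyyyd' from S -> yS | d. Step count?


Derivation: S => yS => yyS => yyyS => yyyyS => yyyyd
Steps: 5


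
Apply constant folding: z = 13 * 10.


13 * 10 = 130 at compile time
Optimized: z = 130


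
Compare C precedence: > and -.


'-' is additive (level 9); '>' is relational (level 7)
Higher level binds tighter
'-' has higher precedence than '>'


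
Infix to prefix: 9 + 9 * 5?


'*' binds tighter: tree is (+ 9 (* 9 5))
Prefix: + 9 * 9 5


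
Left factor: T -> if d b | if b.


Common prefix: 'if'
Factored: T -> if T', T' -> d b | b


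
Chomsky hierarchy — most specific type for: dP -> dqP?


LHS has context (more than one symbol) and |LHS| ≤ |RHS|
Classification: Type 1 (Context-Sensitive)


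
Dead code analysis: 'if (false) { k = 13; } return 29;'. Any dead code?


condition is constant false, so the whole block is unreachable
Dead: 'if (false) { k = 13; }'


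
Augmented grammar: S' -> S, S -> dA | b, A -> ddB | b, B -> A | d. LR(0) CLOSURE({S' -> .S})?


Start: S' -> .S
For each item with dot before a nonterminal B, add B -> .γ for every B-production
Closure: [S' -> .S, S -> .dA, S -> .b]


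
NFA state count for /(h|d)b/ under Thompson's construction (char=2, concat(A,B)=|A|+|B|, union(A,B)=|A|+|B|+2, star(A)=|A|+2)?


Syntax tree has 3 char leaf(s), 1 union(s), 0 star(s)
chars contribute 3×2 = 6; each union adds +2; each star adds +2
Total: 6 + 2 + 0 = 8 states


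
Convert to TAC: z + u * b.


Break into single-operator statements:
t1 = u * b
t2 = z + t1


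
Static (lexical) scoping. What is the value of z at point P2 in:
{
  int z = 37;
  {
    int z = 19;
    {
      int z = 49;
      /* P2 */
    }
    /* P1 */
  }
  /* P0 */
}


z declared in the same block as P2
z = 49


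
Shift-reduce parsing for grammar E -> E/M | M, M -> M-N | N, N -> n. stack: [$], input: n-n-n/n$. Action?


no handle on stack; shift 'n'
Action: shift


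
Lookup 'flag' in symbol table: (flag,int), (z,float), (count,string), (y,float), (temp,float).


Lookup 'flag' → type int


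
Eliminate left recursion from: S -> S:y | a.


Left-recursive alternatives: S:y; non-recursive: a
Introduce S': S -> aS', S' -> :yS' | ε


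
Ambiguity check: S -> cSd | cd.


balanced c^n…d^n: each string has a unique parse
Unambiguous


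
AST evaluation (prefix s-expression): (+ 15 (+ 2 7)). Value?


Evaluate inner: (+ 2 7) = 9
Evaluate root: (+ 15 9) = 24
Result: 24


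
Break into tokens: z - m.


Scan left to right, longest-match per lexeme
Tokens: ID(z), OP(-), ID(m)


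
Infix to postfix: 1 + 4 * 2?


* has higher precedence, evaluate 4*2 first
Postfix: 1 4 2 * +


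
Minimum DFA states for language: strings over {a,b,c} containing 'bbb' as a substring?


KMP-style automaton: 3 progress states + 1 absorbing accept = 4
Minimal DFA: 4 states


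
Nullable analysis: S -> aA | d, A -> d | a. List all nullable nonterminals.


A nonterminal is nullable iff some alternative derives ε (directly, or every symbol in it is nullable)
Nullable: {}


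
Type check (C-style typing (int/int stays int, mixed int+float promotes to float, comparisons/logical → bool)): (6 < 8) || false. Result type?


Operand types: bool || bool
Rule: logical operators take bool operands and yield bool
Result type: bool


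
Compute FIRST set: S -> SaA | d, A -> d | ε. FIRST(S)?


Per alternative of S: FIRST(SaA) = {d}; FIRST(d) = {d}
FIRST(S) = {d}


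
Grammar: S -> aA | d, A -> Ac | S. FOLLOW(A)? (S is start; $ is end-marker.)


$ ∈ FOLLOW(S). For each A -> αBβ: add FIRST(β)\{ε} to FOLLOW(B); if β nullable, add FOLLOW(A).
FOLLOW(A) = {$, c}


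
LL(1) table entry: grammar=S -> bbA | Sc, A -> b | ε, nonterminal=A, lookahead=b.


For [A, b]: 'b' ∈ FIRST(b)
Entry: A -> b


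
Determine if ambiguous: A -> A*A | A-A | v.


'v*v-v' has two parse trees (no precedence encoded between * and -)
Ambiguous


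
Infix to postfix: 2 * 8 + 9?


Left to right (same or higher precedence on left)
Postfix: 2 8 * 9 +


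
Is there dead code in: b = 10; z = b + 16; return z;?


b is read by z's definition; z is returned
No dead code


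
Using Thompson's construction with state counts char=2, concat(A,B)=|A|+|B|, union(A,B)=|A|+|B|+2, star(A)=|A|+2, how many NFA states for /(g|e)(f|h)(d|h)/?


Syntax tree has 6 char leaf(s), 3 union(s), 0 star(s)
chars contribute 6×2 = 12; each union adds +2; each star adds +2
Total: 12 + 6 + 0 = 18 states


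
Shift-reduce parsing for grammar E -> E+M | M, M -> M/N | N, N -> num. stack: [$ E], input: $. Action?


start symbol E on stack, input exhausted
Action: accept


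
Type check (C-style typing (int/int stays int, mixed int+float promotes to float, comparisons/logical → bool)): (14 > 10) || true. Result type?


Operand types: bool || bool
Rule: logical operators take bool operands and yield bool
Result type: bool


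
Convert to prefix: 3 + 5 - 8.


left-to-right (same/higher precedence on left): tree is (- (+ 3 5) 8)
Prefix: - + 3 5 8


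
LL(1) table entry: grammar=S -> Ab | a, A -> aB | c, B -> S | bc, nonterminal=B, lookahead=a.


For [B, a]: 'a' ∈ FIRST(S)
Entry: B -> S


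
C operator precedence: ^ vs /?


'/' is multiplicative (level 10); '^' is bitwise XOR (level 4)
Higher level binds tighter
'/' has higher precedence than '^'


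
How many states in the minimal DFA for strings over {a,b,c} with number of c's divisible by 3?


Track (count of c) mod 3: states 0..2, accept at 0
Minimal DFA: 3 states


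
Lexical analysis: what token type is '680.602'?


Pattern: digits with a decimal point
Type: FLOAT_LITERAL


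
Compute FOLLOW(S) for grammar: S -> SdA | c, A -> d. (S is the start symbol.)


$ ∈ FOLLOW(S). For each A -> αBβ: add FIRST(β)\{ε} to FOLLOW(B); if β nullable, add FOLLOW(A).
FOLLOW(S) = {$, d}


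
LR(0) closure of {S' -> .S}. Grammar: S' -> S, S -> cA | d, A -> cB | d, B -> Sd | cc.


Start: S' -> .S
For each item with dot before a nonterminal B, add B -> .γ for every B-production
Closure: [S' -> .S, S -> .cA, S -> .d]


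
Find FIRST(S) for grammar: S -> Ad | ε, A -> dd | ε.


Per alternative of S: FIRST(Ad) = {d}; FIRST(ε) = {ε}
FIRST(S) = {d, ε}


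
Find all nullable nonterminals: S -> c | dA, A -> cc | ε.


A nonterminal is nullable iff some alternative derives ε (directly, or every symbol in it is nullable)
Nullable: {A}


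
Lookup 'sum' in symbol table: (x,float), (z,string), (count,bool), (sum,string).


Lookup 'sum' → type string


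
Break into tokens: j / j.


Scan left to right, longest-match per lexeme
Tokens: ID(j), OP(/), ID(j)


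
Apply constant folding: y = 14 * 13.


14 * 13 = 182 at compile time
Optimized: y = 182


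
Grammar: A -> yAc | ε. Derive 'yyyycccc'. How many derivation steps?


Derivation: A => yAc => yyAcc => yyyAccc => yyyyAcccc => yyyycccc
Steps: 5


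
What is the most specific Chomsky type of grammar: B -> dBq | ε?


Single nonterminal LHS, but d^n q^n is not regular
Classification: Type 2 (Context-Free)


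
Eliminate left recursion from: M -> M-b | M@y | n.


Left-recursive alternatives: M-b, M@y; non-recursive: n
Introduce M': M -> nM', M' -> -bM' | @yM' | ε


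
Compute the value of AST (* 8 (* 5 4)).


Evaluate inner: (* 5 4) = 20
Evaluate root: (* 8 20) = 160
Result: 160


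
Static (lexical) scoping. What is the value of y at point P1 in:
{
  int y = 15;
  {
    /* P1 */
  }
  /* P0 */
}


P1's block does not declare y; resolves to the enclosing declaration at depth 0
y = 15


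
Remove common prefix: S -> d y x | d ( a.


Common prefix: 'd'
Factored: S -> d S', S' -> y x | ( a


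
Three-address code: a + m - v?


Break into single-operator statements:
t1 = a + m
t2 = t1 - v


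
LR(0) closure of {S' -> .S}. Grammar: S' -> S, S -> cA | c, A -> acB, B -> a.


Start: S' -> .S
For each item with dot before a nonterminal B, add B -> .γ for every B-production
Closure: [S' -> .S, S -> .cA, S -> .c]


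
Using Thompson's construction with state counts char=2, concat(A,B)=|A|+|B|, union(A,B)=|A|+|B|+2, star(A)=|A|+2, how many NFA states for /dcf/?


Syntax tree has 3 char leaf(s), 0 union(s), 0 star(s)
chars contribute 3×2 = 6; each union adds +2; each star adds +2
Total: 6 + 0 + 0 = 6 states


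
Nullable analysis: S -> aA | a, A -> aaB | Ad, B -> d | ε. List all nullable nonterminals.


A nonterminal is nullable iff some alternative derives ε (directly, or every symbol in it is nullable)
Nullable: {B}


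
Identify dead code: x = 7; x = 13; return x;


first assignment to x is overwritten before any read
Dead: 'x = 7'


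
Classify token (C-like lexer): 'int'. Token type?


Pattern: reserved word
Type: KEYWORD


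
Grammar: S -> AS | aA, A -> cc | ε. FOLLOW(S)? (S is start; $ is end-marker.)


$ ∈ FOLLOW(S). For each A -> αBβ: add FIRST(β)\{ε} to FOLLOW(B); if β nullable, add FOLLOW(A).
FOLLOW(S) = {$}


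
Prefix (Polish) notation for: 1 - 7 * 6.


'*' binds tighter: tree is (- 1 (* 7 6))
Prefix: - 1 * 7 6


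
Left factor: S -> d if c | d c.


Common prefix: 'd'
Factored: S -> d S', S' -> if c | c


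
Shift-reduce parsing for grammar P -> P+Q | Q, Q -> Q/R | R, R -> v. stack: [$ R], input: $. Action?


'R' (not preceded by Q/) is the handle for Q -> R
Action: reduce (Q -> R)


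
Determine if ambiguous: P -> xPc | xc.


balanced x^n…c^n: each string has a unique parse
Unambiguous


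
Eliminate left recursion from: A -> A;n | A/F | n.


Left-recursive alternatives: A;n, A/F; non-recursive: n
Introduce A': A -> nA', A' -> ;nA' | /FA' | ε


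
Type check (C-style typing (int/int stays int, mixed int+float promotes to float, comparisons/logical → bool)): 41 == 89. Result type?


Operand types: int == int
Rule: comparison yields bool
Result type: bool


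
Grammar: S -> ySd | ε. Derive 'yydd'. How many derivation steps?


Derivation: S => ySd => yySdd => yydd
Steps: 3


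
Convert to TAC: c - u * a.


Break into single-operator statements:
t1 = u * a
t2 = c - t1


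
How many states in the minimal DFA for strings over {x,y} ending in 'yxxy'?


Track the longest suffix of input matching a prefix of 'yxxy': 5 classes (prefixes of length 0..4)
Minimal DFA: 5 states


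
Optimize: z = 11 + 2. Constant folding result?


11 + 2 = 13 at compile time
Optimized: z = 13


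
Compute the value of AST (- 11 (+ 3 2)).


Evaluate inner: (+ 3 2) = 5
Evaluate root: (- 11 5) = 6
Result: 6


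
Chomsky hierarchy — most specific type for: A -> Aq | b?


Left-linear: every RHS is a terminal or one nonterminal followed by a terminal
Classification: Type 3 (Regular)


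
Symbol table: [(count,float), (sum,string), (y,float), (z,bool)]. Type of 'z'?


Lookup 'z' → type bool


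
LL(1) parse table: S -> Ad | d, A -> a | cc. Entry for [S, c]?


For [S, c]: 'c' ∈ FIRST(Ad)
Entry: S -> Ad


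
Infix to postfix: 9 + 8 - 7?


Left to right (same or higher precedence on left)
Postfix: 9 8 + 7 -


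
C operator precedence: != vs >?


'>' is relational (level 7); '!=' is equality (level 6)
Higher level binds tighter
'>' has higher precedence than '!='


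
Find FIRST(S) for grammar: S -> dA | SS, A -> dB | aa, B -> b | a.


Per alternative of S: FIRST(dA) = {d}; FIRST(SS) = {d}
FIRST(S) = {d}


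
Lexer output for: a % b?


Scan left to right, longest-match per lexeme
Tokens: ID(a), OP(%), ID(b)


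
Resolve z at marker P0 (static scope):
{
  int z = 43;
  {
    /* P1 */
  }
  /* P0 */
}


z declared in the same block as P0
z = 43


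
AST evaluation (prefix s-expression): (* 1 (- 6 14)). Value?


Evaluate inner: (- 6 14) = -8
Evaluate root: (* 1 -8) = -8
Result: -8


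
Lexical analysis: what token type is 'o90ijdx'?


Pattern: letter/underscore followed by alphanumerics, not a keyword
Type: IDENTIFIER


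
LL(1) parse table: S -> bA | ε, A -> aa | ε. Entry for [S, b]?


For [S, b]: 'b' ∈ FIRST(bA)
Entry: S -> bA


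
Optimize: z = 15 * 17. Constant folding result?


15 * 17 = 255 at compile time
Optimized: z = 255


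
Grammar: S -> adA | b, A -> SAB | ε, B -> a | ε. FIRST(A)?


Per alternative of A: FIRST(SAB) = {a, b}; FIRST(ε) = {ε}
FIRST(A) = {a, b, ε}


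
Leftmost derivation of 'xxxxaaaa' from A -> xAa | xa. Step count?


Derivation: A => xAa => xxAaa => xxxAaaa => xxxxaaaa
Steps: 4


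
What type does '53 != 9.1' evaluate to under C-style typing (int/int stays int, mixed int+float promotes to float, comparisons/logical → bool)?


Operand types: int != float
Rule: comparison yields bool
Result type: bool


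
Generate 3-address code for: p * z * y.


Break into single-operator statements:
t1 = p * z
t2 = t1 * y


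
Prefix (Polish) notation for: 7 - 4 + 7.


left-to-right (same/higher precedence on left): tree is (+ (- 7 4) 7)
Prefix: + - 7 4 7


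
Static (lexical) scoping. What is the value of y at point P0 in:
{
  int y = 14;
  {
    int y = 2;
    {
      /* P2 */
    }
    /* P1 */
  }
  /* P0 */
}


y declared in the same block as P0
y = 14


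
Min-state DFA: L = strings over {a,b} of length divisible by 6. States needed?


Track length mod 6: states 0..5, accept at 0
Minimal DFA: 6 states


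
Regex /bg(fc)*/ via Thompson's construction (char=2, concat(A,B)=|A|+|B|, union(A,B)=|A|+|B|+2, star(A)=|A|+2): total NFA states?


Syntax tree has 4 char leaf(s), 0 union(s), 1 star(s)
chars contribute 4×2 = 8; each union adds +2; each star adds +2
Total: 8 + 0 + 2 = 10 states


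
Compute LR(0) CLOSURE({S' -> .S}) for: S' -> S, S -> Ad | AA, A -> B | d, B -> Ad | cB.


Start: S' -> .S
For each item with dot before a nonterminal B, add B -> .γ for every B-production
Closure: [S' -> .S, S -> .Ad, S -> .AA, A -> .B, A -> .d, B -> .Ad, B -> .cB]


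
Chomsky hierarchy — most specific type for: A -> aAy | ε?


Single nonterminal LHS, but a^n y^n is not regular
Classification: Type 2 (Context-Free)


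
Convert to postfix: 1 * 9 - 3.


Left to right (same or higher precedence on left)
Postfix: 1 9 * 3 -


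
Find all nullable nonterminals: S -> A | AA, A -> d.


A nonterminal is nullable iff some alternative derives ε (directly, or every symbol in it is nullable)
Nullable: {}


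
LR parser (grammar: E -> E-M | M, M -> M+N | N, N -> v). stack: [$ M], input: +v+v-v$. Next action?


shift '+' to continue M -> M+N
Action: shift


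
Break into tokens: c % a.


Scan left to right, longest-match per lexeme
Tokens: ID(c), OP(%), ID(a)


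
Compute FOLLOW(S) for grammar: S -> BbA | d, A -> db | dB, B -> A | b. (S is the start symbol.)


$ ∈ FOLLOW(S). For each A -> αBβ: add FIRST(β)\{ε} to FOLLOW(B); if β nullable, add FOLLOW(A).
FOLLOW(S) = {$}


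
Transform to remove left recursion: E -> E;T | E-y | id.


Left-recursive alternatives: E;T, E-y; non-recursive: id
Introduce E': E -> idE', E' -> ;TE' | -yE' | ε


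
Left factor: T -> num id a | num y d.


Common prefix: 'num'
Factored: T -> num T', T' -> id a | y d


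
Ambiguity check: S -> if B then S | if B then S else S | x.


dangling else: 'if B then if B then x else x' parses two ways
Ambiguous


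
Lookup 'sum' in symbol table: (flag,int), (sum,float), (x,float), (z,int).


Lookup 'sum' → type float


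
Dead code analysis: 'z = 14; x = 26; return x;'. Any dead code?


z is assigned but never read
Dead: 'z = 14'


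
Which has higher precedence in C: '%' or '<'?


'%' is multiplicative (level 10); '<' is relational (level 7)
Higher level binds tighter
'%' has higher precedence than '<'


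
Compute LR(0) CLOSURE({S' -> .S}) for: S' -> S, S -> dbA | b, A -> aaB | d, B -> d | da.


Start: S' -> .S
For each item with dot before a nonterminal B, add B -> .γ for every B-production
Closure: [S' -> .S, S -> .dbA, S -> .b]


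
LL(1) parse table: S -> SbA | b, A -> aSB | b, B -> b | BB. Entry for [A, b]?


For [A, b]: 'b' ∈ FIRST(b)
Entry: A -> b


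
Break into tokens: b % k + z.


Scan left to right, longest-match per lexeme
Tokens: ID(b), OP(%), ID(k), OP(+), ID(z)


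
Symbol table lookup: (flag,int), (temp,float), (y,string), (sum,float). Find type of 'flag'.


Lookup 'flag' → type int


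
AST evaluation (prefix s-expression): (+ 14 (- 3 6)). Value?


Evaluate inner: (- 3 6) = -3
Evaluate root: (+ 14 -3) = 11
Result: 11


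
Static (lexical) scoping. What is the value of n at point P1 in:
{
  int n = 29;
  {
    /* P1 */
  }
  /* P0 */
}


P1's block does not declare n; resolves to the enclosing declaration at depth 0
n = 29


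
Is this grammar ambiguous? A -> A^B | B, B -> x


precedence layered via separate nonterminal B: deterministic
Unambiguous


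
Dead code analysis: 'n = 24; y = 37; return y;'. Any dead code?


n is assigned but never read
Dead: 'n = 24'


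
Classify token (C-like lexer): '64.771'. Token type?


Pattern: digits with a decimal point
Type: FLOAT_LITERAL


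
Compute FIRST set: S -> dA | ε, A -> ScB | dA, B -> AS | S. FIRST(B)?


Per alternative of B: FIRST(AS) = {c, d}; FIRST(S) = {d, ε}
FIRST(B) = {c, d, ε}


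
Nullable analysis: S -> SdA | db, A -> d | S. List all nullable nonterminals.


A nonterminal is nullable iff some alternative derives ε (directly, or every symbol in it is nullable)
Nullable: {}


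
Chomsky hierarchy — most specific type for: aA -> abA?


LHS has context (more than one symbol) and |LHS| ≤ |RHS|
Classification: Type 1 (Context-Sensitive)


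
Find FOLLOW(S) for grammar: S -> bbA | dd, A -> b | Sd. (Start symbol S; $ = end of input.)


$ ∈ FOLLOW(S). For each A -> αBβ: add FIRST(β)\{ε} to FOLLOW(B); if β nullable, add FOLLOW(A).
FOLLOW(S) = {$, d}


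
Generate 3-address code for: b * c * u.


Break into single-operator statements:
t1 = b * c
t2 = t1 * u


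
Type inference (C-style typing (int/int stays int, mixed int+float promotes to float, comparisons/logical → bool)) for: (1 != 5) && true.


Operand types: bool && bool
Rule: logical operators take bool operands and yield bool
Result type: bool


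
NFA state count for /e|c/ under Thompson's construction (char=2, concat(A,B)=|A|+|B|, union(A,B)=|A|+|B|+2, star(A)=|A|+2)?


Syntax tree has 2 char leaf(s), 1 union(s), 0 star(s)
chars contribute 2×2 = 4; each union adds +2; each star adds +2
Total: 4 + 2 + 0 = 6 states


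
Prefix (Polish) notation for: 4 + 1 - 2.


left-to-right (same/higher precedence on left): tree is (- (+ 4 1) 2)
Prefix: - + 4 1 2


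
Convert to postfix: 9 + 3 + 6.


Left to right (same or higher precedence on left)
Postfix: 9 3 + 6 +


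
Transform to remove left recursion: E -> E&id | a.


Left-recursive alternatives: E&id; non-recursive: a
Introduce E': E -> aE', E' -> &idE' | ε


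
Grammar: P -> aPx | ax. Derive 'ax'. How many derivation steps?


Derivation: P => ax
Steps: 1


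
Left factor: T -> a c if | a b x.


Common prefix: 'a'
Factored: T -> a T', T' -> c if | b x


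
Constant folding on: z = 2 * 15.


2 * 15 = 30 at compile time
Optimized: z = 30


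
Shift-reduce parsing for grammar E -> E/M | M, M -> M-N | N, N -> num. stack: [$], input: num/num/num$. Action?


no handle on stack; shift 'num'
Action: shift


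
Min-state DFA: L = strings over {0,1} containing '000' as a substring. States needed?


KMP-style automaton: 3 progress states + 1 absorbing accept = 4
Minimal DFA: 4 states


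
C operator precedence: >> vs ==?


'>>' is shift (level 8); '==' is equality (level 6)
Higher level binds tighter
'>>' has higher precedence than '=='


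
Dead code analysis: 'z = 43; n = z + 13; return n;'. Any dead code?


z is read by n's definition; n is returned
No dead code


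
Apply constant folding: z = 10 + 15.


10 + 15 = 25 at compile time
Optimized: z = 25


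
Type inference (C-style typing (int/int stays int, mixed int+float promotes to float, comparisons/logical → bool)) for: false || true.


Operand types: bool || bool
Rule: logical operators take bool operands and yield bool
Result type: bool


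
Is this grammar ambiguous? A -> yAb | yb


balanced y^n…b^n: each string has a unique parse
Unambiguous


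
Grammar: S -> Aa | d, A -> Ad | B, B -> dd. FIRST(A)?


Per alternative of A: FIRST(Ad) = {d}; FIRST(B) = {d}
FIRST(A) = {d}


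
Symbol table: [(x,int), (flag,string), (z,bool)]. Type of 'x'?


Lookup 'x' → type int


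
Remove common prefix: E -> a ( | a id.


Common prefix: 'a'
Factored: E -> a E', E' -> ( | id


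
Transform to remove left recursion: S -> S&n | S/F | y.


Left-recursive alternatives: S&n, S/F; non-recursive: y
Introduce S': S -> yS', S' -> &nS' | /FS' | ε


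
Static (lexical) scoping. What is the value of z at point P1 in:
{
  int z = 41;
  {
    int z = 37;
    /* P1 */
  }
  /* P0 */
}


z declared in the same block as P1
z = 37


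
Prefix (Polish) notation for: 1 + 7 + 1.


left-to-right (same/higher precedence on left): tree is (+ (+ 1 7) 1)
Prefix: + + 1 7 1


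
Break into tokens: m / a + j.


Scan left to right, longest-match per lexeme
Tokens: ID(m), OP(/), ID(a), OP(+), ID(j)


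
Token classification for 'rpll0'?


Pattern: letter/underscore followed by alphanumerics, not a keyword
Type: IDENTIFIER


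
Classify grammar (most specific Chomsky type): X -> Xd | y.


Left-linear: every RHS is a terminal or one nonterminal followed by a terminal
Classification: Type 3 (Regular)


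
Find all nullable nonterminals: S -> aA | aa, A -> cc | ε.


A nonterminal is nullable iff some alternative derives ε (directly, or every symbol in it is nullable)
Nullable: {A}


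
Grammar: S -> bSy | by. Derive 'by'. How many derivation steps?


Derivation: S => by
Steps: 1


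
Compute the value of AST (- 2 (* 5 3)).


Evaluate inner: (* 5 3) = 15
Evaluate root: (- 2 15) = -13
Result: -13


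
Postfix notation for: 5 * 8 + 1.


Left to right (same or higher precedence on left)
Postfix: 5 8 * 1 +


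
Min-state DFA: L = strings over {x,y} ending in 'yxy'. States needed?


Track the longest suffix of input matching a prefix of 'yxy': 4 classes (prefixes of length 0..3)
Minimal DFA: 4 states


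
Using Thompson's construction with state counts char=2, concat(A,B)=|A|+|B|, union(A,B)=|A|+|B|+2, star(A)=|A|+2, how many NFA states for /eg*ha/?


Syntax tree has 4 char leaf(s), 0 union(s), 1 star(s)
chars contribute 4×2 = 8; each union adds +2; each star adds +2
Total: 8 + 0 + 2 = 10 states


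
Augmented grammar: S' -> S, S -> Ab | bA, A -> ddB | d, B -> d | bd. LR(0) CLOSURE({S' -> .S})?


Start: S' -> .S
For each item with dot before a nonterminal B, add B -> .γ for every B-production
Closure: [S' -> .S, S -> .Ab, S -> .bA, A -> .ddB, A -> .d]


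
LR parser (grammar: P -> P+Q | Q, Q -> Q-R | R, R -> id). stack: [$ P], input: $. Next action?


start symbol P on stack, input exhausted
Action: accept


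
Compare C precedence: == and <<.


'<<' is shift (level 8); '==' is equality (level 6)
Higher level binds tighter
'<<' has higher precedence than '=='


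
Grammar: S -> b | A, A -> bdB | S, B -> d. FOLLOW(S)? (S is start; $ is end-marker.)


$ ∈ FOLLOW(S). For each A -> αBβ: add FIRST(β)\{ε} to FOLLOW(B); if β nullable, add FOLLOW(A).
FOLLOW(S) = {$}


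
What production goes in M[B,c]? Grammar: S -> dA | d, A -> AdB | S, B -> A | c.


For [B, c]: 'c' ∈ FIRST(c)
Entry: B -> c


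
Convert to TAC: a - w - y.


Break into single-operator statements:
t1 = a - w
t2 = t1 - y


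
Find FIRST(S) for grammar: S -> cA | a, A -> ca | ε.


Per alternative of S: FIRST(cA) = {c}; FIRST(a) = {a}
FIRST(S) = {a, c}


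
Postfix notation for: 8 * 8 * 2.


Left to right (same or higher precedence on left)
Postfix: 8 8 * 2 *


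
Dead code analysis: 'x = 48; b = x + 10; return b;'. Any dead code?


x is read by b's definition; b is returned
No dead code


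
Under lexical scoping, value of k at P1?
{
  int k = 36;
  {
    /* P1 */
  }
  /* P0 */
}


P1's block does not declare k; resolves to the enclosing declaration at depth 0
k = 36


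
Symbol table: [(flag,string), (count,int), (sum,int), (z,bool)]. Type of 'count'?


Lookup 'count' → type int


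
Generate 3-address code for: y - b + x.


Break into single-operator statements:
t1 = y - b
t2 = t1 + x


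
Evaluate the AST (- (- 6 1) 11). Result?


Evaluate inner: (- 6 1) = 5
Evaluate root: (- 5 11) = -6
Result: -6


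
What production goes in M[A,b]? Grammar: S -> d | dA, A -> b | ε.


For [A, b]: 'b' ∈ FIRST(b)
Entry: A -> b


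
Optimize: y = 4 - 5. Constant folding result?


4 - 5 = -1 at compile time
Optimized: y = -1


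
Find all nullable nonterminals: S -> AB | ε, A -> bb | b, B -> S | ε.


A nonterminal is nullable iff some alternative derives ε (directly, or every symbol in it is nullable)
Nullable: {B, S}


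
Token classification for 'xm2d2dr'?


Pattern: letter/underscore followed by alphanumerics, not a keyword
Type: IDENTIFIER


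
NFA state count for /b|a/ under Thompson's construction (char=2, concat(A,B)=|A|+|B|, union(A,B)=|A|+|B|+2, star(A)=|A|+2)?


Syntax tree has 2 char leaf(s), 1 union(s), 0 star(s)
chars contribute 2×2 = 4; each union adds +2; each star adds +2
Total: 4 + 2 + 0 = 6 states


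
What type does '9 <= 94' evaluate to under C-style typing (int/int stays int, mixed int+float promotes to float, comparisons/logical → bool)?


Operand types: int <= int
Rule: comparison yields bool
Result type: bool


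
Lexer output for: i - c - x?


Scan left to right, longest-match per lexeme
Tokens: ID(i), OP(-), ID(c), OP(-), ID(x)


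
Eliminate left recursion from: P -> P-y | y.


Left-recursive alternatives: P-y; non-recursive: y
Introduce P': P -> yP', P' -> -yP' | ε


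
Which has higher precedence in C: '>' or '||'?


'>' is relational (level 7); '||' is logical OR (level 1)
Higher level binds tighter
'>' has higher precedence than '||'


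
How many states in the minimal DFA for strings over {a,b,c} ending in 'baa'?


Track the longest suffix of input matching a prefix of 'baa': 4 classes (prefixes of length 0..3)
Minimal DFA: 4 states


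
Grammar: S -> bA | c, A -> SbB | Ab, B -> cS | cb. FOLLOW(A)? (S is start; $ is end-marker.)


$ ∈ FOLLOW(S). For each A -> αBβ: add FIRST(β)\{ε} to FOLLOW(B); if β nullable, add FOLLOW(A).
FOLLOW(A) = {$, b}


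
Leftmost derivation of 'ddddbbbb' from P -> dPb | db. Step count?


Derivation: P => dPb => ddPbb => dddPbbb => ddddbbbb
Steps: 4


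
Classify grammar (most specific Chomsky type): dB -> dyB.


LHS has context (more than one symbol) and |LHS| ≤ |RHS|
Classification: Type 1 (Context-Sensitive)


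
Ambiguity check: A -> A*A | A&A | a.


'a*a&a' has two parse trees (no precedence encoded between * and &)
Ambiguous


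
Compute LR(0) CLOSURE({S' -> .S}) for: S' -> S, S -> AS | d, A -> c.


Start: S' -> .S
For each item with dot before a nonterminal B, add B -> .γ for every B-production
Closure: [S' -> .S, S -> .AS, S -> .d, A -> .c]


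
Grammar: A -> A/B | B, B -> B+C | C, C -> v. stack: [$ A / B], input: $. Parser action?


handle 'A/B' on top; lookahead ∈ FOLLOW(A) = {/, $}
Action: reduce (A -> A/B)


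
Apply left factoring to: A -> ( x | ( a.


Common prefix: '('
Factored: A -> ( A', A' -> x | a


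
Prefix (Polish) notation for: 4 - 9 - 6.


left-to-right (same/higher precedence on left): tree is (- (- 4 9) 6)
Prefix: - - 4 9 6


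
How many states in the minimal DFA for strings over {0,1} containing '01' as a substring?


KMP-style automaton: 2 progress states + 1 absorbing accept = 3
Minimal DFA: 3 states


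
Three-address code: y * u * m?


Break into single-operator statements:
t1 = y * u
t2 = t1 * m


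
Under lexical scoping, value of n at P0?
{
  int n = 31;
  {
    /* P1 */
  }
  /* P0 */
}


n declared in the same block as P0
n = 31


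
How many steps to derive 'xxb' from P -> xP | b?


Derivation: P => xP => xxP => xxb
Steps: 3


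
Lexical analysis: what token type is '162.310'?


Pattern: digits with a decimal point
Type: FLOAT_LITERAL


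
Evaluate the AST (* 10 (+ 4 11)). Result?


Evaluate inner: (+ 4 11) = 15
Evaluate root: (* 10 15) = 150
Result: 150


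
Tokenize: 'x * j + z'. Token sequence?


Scan left to right, longest-match per lexeme
Tokens: ID(x), OP(*), ID(j), OP(+), ID(z)


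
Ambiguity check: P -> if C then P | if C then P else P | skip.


dangling else: 'if C then if C then skip else skip' parses two ways
Ambiguous


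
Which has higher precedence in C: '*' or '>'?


'*' is multiplicative (level 10); '>' is relational (level 7)
Higher level binds tighter
'*' has higher precedence than '>'


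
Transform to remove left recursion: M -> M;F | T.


Left-recursive alternatives: M;F; non-recursive: T
Introduce M': M -> TM', M' -> ;FM' | ε


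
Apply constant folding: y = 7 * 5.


7 * 5 = 35 at compile time
Optimized: y = 35


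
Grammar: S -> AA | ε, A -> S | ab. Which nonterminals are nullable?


A nonterminal is nullable iff some alternative derives ε (directly, or every symbol in it is nullable)
Nullable: {A, S}


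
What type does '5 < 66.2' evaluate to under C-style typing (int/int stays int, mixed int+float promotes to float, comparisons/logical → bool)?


Operand types: int < float
Rule: comparison yields bool
Result type: bool


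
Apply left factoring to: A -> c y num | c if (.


Common prefix: 'c'
Factored: A -> c A', A' -> y num | if (


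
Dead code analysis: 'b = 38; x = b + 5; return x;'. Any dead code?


b is read by x's definition; x is returned
No dead code


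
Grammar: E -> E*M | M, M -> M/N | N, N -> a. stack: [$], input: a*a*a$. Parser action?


no handle on stack; shift 'a'
Action: shift


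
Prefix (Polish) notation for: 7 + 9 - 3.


left-to-right (same/higher precedence on left): tree is (- (+ 7 9) 3)
Prefix: - + 7 9 3


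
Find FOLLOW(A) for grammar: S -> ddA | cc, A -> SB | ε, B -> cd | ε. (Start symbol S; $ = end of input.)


$ ∈ FOLLOW(S). For each A -> αBβ: add FIRST(β)\{ε} to FOLLOW(B); if β nullable, add FOLLOW(A).
FOLLOW(A) = {$, c}


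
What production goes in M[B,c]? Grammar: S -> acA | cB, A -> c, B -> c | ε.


For [B, c]: 'c' ∈ FIRST(c)
Entry: B -> c


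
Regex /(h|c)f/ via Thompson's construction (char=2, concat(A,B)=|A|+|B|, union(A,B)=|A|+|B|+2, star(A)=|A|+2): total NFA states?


Syntax tree has 3 char leaf(s), 1 union(s), 0 star(s)
chars contribute 3×2 = 6; each union adds +2; each star adds +2
Total: 6 + 2 + 0 = 8 states


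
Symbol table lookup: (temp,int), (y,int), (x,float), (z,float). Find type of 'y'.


Lookup 'y' → type int


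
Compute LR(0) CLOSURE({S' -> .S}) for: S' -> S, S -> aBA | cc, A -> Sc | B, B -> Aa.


Start: S' -> .S
For each item with dot before a nonterminal B, add B -> .γ for every B-production
Closure: [S' -> .S, S -> .aBA, S -> .cc]


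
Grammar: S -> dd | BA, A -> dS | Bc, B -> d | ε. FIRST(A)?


Per alternative of A: FIRST(dS) = {d}; FIRST(Bc) = {c, d}
FIRST(A) = {c, d}


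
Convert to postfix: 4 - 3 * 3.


* has higher precedence, evaluate 3*3 first
Postfix: 4 3 3 * -


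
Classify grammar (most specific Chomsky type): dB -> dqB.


LHS has context (more than one symbol) and |LHS| ≤ |RHS|
Classification: Type 1 (Context-Sensitive)


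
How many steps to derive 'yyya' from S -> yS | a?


Derivation: S => yS => yyS => yyyS => yyya
Steps: 4


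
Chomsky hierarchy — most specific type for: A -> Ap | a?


Left-linear: every RHS is a terminal or one nonterminal followed by a terminal
Classification: Type 3 (Regular)


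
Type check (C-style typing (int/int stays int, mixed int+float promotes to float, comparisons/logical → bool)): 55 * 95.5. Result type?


Operand types: int * float
Rule: mixed int/float promotes to float; int/int stays int
Result type: float


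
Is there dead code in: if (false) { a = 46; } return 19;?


condition is constant false, so the whole block is unreachable
Dead: 'if (false) { a = 46; }'


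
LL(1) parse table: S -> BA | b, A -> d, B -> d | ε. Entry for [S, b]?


For [S, b]: 'b' ∈ FIRST(b)
Entry: S -> b


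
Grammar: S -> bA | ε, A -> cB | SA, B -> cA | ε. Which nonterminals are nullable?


A nonterminal is nullable iff some alternative derives ε (directly, or every symbol in it is nullable)
Nullable: {B, S}
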